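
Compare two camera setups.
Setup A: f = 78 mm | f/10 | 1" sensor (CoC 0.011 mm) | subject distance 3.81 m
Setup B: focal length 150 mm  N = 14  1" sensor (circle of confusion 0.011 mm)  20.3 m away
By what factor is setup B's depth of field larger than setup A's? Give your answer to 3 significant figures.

11.1

Setup A: H = 78²/(10×0.011) + 78 ≈ 55387.1 mm; DoF = Df − Dn = 4085.68 − 3569.17 ≈ 516.51 mm.
Setup B: H = 150²/(14×0.011) + 150 ≈ 146253.9 mm; DoF = Df − Dn = 23547.6 − 17839.6 ≈ 5708.0 mm.
Ratio = 5708.0 / 516.51 ≈ 11.1.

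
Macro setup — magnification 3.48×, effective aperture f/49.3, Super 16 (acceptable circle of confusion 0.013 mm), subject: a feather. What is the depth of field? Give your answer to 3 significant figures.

0.106 mm

At magnification m, DoF ≈ 2·N_eff·c/m² = 2 × 49.3 × 0.013 / 3.48² = 1.282 / 12.11 ≈ 0.106 mm.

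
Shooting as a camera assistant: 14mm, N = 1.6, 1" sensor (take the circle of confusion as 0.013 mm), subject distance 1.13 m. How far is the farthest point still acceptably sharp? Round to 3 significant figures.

1.28 m

Hyperfocal distance H = f²/(N·c) + f = 14²/(1.6 × 0.013) + 14 = 196/0.0208 + 14 ≈ 9437.1 mm ≈ 9.437 m.
Far limit Df = s·(H − f)/(H − s) = 1130 × (9437.1 − 14) / (9437.1 − 1130) = 1130 × 9423.1 / 8307.1 ≈ 1281.8 mm ≈ 1.28 m.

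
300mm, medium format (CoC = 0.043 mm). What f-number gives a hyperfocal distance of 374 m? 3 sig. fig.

f/5.60

Rearrange H = f²/(N·c) + f for N: N = f² / ((H − f)·c).
N = 300² / ((374000 − 300) × 0.043) = 90000 / 16069 ≈ 5.60.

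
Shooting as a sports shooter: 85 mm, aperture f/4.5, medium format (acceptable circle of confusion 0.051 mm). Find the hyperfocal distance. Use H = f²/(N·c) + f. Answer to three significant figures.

31.6 m

Hyperfocal distance H = f²/(N·c) + f = 85²/(4.5 × 0.051) + 85 = 7225/0.2295 + 85 ≈ 31566.5 mm ≈ 31.6 m.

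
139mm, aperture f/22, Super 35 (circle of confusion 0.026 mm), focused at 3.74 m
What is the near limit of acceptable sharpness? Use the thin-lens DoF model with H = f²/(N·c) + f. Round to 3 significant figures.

Hyperfocal distance H = f²/(N·c) + f = 139²/(22 × 0.026) + 139 = 19321/0.572 + 139 ≈ 33917.0 mm ≈ 33.92 m.
Near limit Dn = s·(H − f)/(H + s − 2f) = 3740 × (33917.0 − 139) / (33917.0 + 3740 − 2 × 139) = 3740 × 33778.0 / 37379.0 ≈ 3379.7 mm ≈ 3.38 m.

3.38 m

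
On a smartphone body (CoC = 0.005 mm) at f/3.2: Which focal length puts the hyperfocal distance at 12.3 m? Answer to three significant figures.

From H = f²/(N·c) + f, with f ≪ H: f ≈ √(H·N·c) = √(12300 × 3.2 × 0.005) = √196.80 ≈ 14.03 mm.
The +f correction barely moves this — solving exactly, f² + N·c·f − N·c·H = 0 ⇒ f = (−N·c + √((N·c)² + 4·N·c·H))/2 = (−0.016 + √787.20)/2 ≈ 14.021 mm, so f ≈ 14.0 mm.

14.0 mm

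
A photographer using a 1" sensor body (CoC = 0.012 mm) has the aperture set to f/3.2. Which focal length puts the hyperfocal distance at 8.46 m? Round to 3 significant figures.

From H = f²/(N·c) + f, with f ≪ H: f ≈ √(H·N·c) = √(8460 × 3.2 × 0.012) = √324.86 ≈ 18.02 mm.
The +f correction barely moves this — solving exactly, f² + N·c·f − N·c·H = 0 ⇒ f = (−N·c + √((N·c)² + 4·N·c·H))/2 = (−0.0384 + √1299.5)/2 ≈ 18.005 mm, so f ≈ 18.0 mm.

18.0 mm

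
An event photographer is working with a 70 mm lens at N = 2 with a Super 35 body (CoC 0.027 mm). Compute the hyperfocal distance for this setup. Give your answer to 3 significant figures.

90.8 m

Hyperfocal distance H = f²/(N·c) + f = 70²/(2 × 0.027) + 70 = 4900/0.054 + 70 ≈ 90810.7 mm ≈ 90.8 m.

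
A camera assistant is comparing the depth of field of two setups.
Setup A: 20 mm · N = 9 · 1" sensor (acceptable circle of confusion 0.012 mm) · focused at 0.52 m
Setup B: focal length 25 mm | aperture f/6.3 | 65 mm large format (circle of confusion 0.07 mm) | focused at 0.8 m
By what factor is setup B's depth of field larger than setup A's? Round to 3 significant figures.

Setup A: H = 20²/(9×0.012) + 20 ≈ 3723.7 mm; DoF = Df − Dn = 601.16 − 458.15 ≈ 143.01 mm.
Setup B: H = 25²/(6.3×0.07) + 25 ≈ 1442.2 mm; DoF = Df − Dn = 1765.4 − 517.2 ≈ 1248.2 mm.
Ratio = 1248.2 / 143.01 ≈ 8.73.

8.73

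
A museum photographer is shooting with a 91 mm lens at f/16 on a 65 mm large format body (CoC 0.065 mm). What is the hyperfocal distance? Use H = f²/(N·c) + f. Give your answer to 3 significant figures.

8.05 m

Hyperfocal distance H = f²/(N·c) + f = 91²/(16 × 0.065) + 91 = 8281/1.04 + 91 ≈ 8053.5 mm ≈ 8.05 m.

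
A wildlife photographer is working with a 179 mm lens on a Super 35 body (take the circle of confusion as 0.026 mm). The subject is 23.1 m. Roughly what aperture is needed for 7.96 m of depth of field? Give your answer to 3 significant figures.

f/9

Write h = H − f = f²/(N·c). The thin-lens limits are Dn = s·h/(h + (s−f)) and Df = s·h/(h − (s−f)), so DoF = Df − Dn = 2·s·(s−f)·h / (h² − (s−f)²).
That is a quadratic in h: DoF·h² − 2·s·(s−f)·h − DoF·(s−f)² = 0 ⇒ h = (s−f)·(s + √(s² + DoF²)) / DoF = 22921 × (23100 + √(23100² + 7960²)) / 7960 = 22921 × (23100 + 24433.0) / 7960 ≈ 136872 mm.
Then N = f²/(c·h) = 179² / (0.026 × 136872) = 32041 / 3558.7 ≈ 9.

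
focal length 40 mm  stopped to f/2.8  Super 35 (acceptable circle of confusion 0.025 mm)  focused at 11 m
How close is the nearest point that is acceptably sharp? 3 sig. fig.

7.43 m

Hyperfocal distance H = f²/(N·c) + f = 40²/(2.8 × 0.025) + 40 = 1600/0.07 + 40 ≈ 22897.1 mm ≈ 22.90 m.
Near limit Dn = s·(H − f)/(H + s − 2f) = 11000 × (22897.1 − 40) / (22897.1 + 11000 − 2 × 40) = 11000 × 22857.1 / 33817.1 ≈ 7434.9 mm ≈ 7.43 m.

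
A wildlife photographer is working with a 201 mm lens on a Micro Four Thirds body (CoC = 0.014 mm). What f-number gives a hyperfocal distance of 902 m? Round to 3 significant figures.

Rearrange H = f²/(N·c) + f for N: N = f² / ((H − f)·c).
N = 201² / ((902000 − 201) × 0.014) = 40401 / 12625 ≈ 3.20.

f/3.20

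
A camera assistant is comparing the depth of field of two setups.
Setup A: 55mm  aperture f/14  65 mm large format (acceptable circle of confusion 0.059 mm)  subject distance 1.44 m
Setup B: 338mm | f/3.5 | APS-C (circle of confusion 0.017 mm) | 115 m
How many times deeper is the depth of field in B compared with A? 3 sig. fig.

Setup A: H = 55²/(14×0.059) + 55 ≈ 3717.2 mm; DoF = Df − Dn = 2315.8 − 1044.9 ≈ 1270.9 mm.
Setup B: H = 338²/(3.5×0.017) + 338 ≈ 1920405.2 mm; DoF = Df − Dn = 122304 − 108519 ≈ 13785 mm.
Ratio = 13785 / 1270.9 ≈ 10.8.

10.8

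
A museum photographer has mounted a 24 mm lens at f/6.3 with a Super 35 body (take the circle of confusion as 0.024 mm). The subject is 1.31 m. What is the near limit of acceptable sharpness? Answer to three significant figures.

Hyperfocal distance H = f²/(N·c) + f = 24²/(6.3 × 0.024) + 24 = 576/0.1512 + 24 ≈ 3833.5 mm ≈ 3.834 m.
Near limit Dn = s·(H − f)/(H + s − 2f) = 1310 × (3833.5 − 24) / (3833.5 + 1310 − 2 × 24) = 1310 × 3809.5 / 5095.5 ≈ 979.38 mm ≈ 0.979 m.

0.979 m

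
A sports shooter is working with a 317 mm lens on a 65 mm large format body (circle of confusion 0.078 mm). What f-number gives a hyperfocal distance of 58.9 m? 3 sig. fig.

Rearrange H = f²/(N·c) + f for N: N = f² / ((H − f)·c).
N = 317² / ((58900 − 317) × 0.078) = 100489 / 4569 ≈ 22.

f/22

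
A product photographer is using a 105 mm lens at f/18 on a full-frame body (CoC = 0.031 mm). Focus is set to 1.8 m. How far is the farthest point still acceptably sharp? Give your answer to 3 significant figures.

Hyperfocal distance H = f²/(N·c) + f = 105²/(18 × 0.031) + 105 = 11025/0.558 + 105 ≈ 19863.1 mm ≈ 19.86 m.
Far limit Df = s·(H − f)/(H − s) = 1800 × (19863.1 − 105) / (19863.1 − 1800) = 1800 × 19758.1 / 18063.1 ≈ 1968.9 mm ≈ 1.97 m.

1.97 m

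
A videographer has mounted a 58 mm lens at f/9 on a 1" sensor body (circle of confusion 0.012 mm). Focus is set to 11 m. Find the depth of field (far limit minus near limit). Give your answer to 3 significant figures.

8.82 m

Hyperfocal distance H = f²/(N·c) + f = 58²/(9 × 0.012) + 58 = 3364/0.108 + 58 ≈ 31206.1 mm ≈ 31.21 m.
Near limit Dn = s·(H − f)/(H + s − 2f) = 11000 × (31206.1 − 58) / (31206.1 + 11000 − 2 × 58) = 11000 × 31148.1 / 42090.1 ≈ 8140.4 mm.
Far limit Df = s·(H − f)/(H − s) = 11000 × (31206.1 − 58) / (31206.1 − 11000) = 11000 × 31148.1 / 20206.1 ≈ 16956.7 mm.
Depth of field = Df − Dn = 16956.7 − 8140.4 ≈ 8816.3 mm ≈ 8.82 m.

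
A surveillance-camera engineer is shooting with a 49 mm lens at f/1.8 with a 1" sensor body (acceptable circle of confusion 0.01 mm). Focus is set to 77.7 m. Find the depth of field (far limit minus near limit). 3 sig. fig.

137 m

Hyperfocal distance H = f²/(N·c) + f = 49²/(1.8 × 0.01) + 49 = 2401/0.018 + 49 ≈ 133437.9 mm ≈ 133.4 m.
Near limit Dn = s·(H − f)/(H + s − 2f) = 77700 × (133437.9 − 49) / (133437.9 + 77700 − 2 × 49) = 77700 × 133388.9 / 211039.9 ≈ 49111 mm.
Far limit Df = s·(H − f)/(H − s) = 77700 × (133437.9 − 49) / (133437.9 − 77700) = 77700 × 133388.9 / 55737.9 ≈ 185947 mm.
Depth of field = Df − Dn = 185947 − 49111 ≈ 136836 mm ≈ 137 m.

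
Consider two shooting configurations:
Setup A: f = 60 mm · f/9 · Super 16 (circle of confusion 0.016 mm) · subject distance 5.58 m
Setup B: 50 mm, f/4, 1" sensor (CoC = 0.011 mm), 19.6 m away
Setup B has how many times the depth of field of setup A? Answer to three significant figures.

5.91

Setup A: H = 60²/(9×0.016) + 60 ≈ 25060.0 mm; DoF = Df − Dn = 7161.2 − 4570.8 ≈ 2590.4 mm.
Setup B: H = 50²/(4×0.011) + 50 ≈ 56868.2 mm; DoF = Df − Dn = 29882 − 14582 ≈ 15300 mm.
Ratio = 15300 / 2590.4 ≈ 5.91.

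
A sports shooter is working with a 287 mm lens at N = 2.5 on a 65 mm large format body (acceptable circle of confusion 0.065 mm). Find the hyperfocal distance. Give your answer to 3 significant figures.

Hyperfocal distance H = f²/(N·c) + f = 287²/(2.5 × 0.065) + 287 = 82369/0.1625 + 287 ≈ 507173.2 mm ≈ 507 m.

507 m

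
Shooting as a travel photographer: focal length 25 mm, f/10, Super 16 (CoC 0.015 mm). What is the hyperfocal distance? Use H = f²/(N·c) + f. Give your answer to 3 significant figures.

4.19 m

Hyperfocal distance H = f²/(N·c) + f = 25²/(10 × 0.015) + 25 = 625/0.15 + 25 ≈ 4191.7 mm ≈ 4.19 m.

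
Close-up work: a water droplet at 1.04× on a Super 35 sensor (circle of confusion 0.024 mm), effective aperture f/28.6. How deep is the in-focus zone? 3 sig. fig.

At magnification m, DoF ≈ 2·N_eff·c/m² = 2 × 28.6 × 0.024 / 1.04² = 1.373 / 1.082 ≈ 1.27 mm.

1.27 mm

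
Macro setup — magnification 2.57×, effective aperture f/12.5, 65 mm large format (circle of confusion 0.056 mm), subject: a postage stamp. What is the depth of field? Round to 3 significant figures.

At magnification m, DoF ≈ 2·N_eff·c/m² = 2 × 12.5 × 0.056 / 2.57² = 1.4 / 6.605 ≈ 0.212 mm.

0.212 mm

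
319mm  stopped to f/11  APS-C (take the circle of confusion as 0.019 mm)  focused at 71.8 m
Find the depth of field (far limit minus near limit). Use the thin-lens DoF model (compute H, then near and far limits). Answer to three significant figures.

Hyperfocal distance H = f²/(N·c) + f = 319²/(11 × 0.019) + 319 = 101761/0.209 + 319 ≈ 487213.7 mm ≈ 487.2 m.
Near limit Dn = s·(H − f)/(H + s − 2f) = 71800 × (487213.7 − 319) / (487213.7 + 71800 − 2 × 319) = 71800 × 486894.7 / 558375.7 ≈ 62608 mm.
Far limit Df = s·(H − f)/(H − s) = 71800 × (487213.7 − 319) / (487213.7 − 71800) = 71800 × 486894.7 / 415413.7 ≈ 84155 mm.
Depth of field = Df − Dn = 84155 − 62608 ≈ 21547 mm ≈ 21.5 m.

21.5 m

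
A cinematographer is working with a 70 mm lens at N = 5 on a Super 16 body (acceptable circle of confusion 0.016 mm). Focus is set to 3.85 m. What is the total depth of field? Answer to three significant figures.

477 mm

Hyperfocal distance H = f²/(N·c) + f = 70²/(5 × 0.016) + 70 = 4900/0.08 + 70 ≈ 61320.0 mm ≈ 61.32 m.
Near limit Dn = s·(H − f)/(H + s − 2f) = 3850 × (61320.0 − 70) / (61320.0 + 3850 − 2 × 70) = 3850 × 61250.0 / 65030.0 ≈ 3626.21 mm.
Far limit Df = s·(H − f)/(H − s) = 3850 × (61320.0 − 70) / (61320.0 − 3850) = 3850 × 61250.0 / 57470.0 ≈ 4103.23 mm.
Depth of field = Df − Dn = 4103.23 − 3626.21 ≈ 477.02 mm.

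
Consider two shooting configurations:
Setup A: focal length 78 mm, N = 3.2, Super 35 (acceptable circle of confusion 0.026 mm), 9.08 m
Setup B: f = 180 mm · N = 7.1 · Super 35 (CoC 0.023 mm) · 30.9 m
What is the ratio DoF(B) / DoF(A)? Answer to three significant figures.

4.32

Setup A: H = 78²/(3.2×0.026) + 78 ≈ 73203.0 mm; DoF = Df − Dn = 10354.7 − 8084.7 ≈ 2270.0 mm.
Setup B: H = 180²/(7.1×0.023) + 180 ≈ 198587.8 mm; DoF = Df − Dn = 36560.8 − 26757.1 ≈ 9803.7 mm.
Ratio = 9803.7 / 2270.0 ≈ 4.32.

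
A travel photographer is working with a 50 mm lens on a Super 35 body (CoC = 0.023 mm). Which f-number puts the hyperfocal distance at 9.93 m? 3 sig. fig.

Rearrange H = f²/(N·c) + f for N: N = f² / ((H − f)·c).
N = 50² / ((9930 − 50) × 0.023) = 2500 / 227.2 ≈ 11.

f/11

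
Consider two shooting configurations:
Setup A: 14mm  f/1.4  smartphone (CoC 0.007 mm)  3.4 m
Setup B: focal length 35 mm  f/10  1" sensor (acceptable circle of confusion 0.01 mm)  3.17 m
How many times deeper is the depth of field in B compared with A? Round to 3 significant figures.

1.46

Setup A: H = 14²/(1.4×0.007) + 14 ≈ 20014.0 mm; DoF = Df − Dn = 4092.9 − 2907.7 ≈ 1185.2 mm.
Setup B: H = 35²/(10×0.01) + 35 ≈ 12285.0 mm; DoF = Df − Dn = 4260.3 − 2524.0 ≈ 1736.3 mm.
Ratio = 1736.3 / 1185.2 ≈ 1.46.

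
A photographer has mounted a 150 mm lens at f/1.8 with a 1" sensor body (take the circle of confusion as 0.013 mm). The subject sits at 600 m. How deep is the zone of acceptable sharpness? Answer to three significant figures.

1230 m

Hyperfocal distance H = f²/(N·c) + f = 150²/(1.8 × 0.013) + 150 = 22500/0.0234 + 150 ≈ 961688.5 mm ≈ 961.7 m.
Near limit Dn = s·(H − f)/(H + s − 2f) = 600000 × (961688.5 − 150) / (961688.5 + 600000 − 2 × 150) = 600000 × 961538.5 / 1561388.5 ≈ 369494 mm.
Far limit Df = s·(H − f)/(H − s) = 600000 × (961688.5 − 150) / (961688.5 − 600000) = 600000 × 961538.5 / 361688.5 ≈ 1595083 mm.
Depth of field = Df − Dn = 1595083 − 369494 ≈ 1225589 mm ≈ 1230 m.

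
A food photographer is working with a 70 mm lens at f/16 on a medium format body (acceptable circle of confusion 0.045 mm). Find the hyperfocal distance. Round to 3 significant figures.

6.88 m

Hyperfocal distance H = f²/(N·c) + f = 70²/(16 × 0.045) + 70 = 4900/0.72 + 70 ≈ 6875.6 mm ≈ 6.88 m.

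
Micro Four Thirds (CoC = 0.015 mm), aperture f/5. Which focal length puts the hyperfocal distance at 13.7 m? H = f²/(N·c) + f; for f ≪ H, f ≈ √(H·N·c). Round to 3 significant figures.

32.0 mm

From H = f²/(N·c) + f, with f ≪ H: f ≈ √(H·N·c) = √(13700 × 5 × 0.015) = √1027.5 ≈ 32.05 mm.
Exact: f² + N·c·f − N·c·H = 0 ⇒ f = (−N·c + √((N·c)² + 4·N·c·H))/2 = (−0.075 + √4110.0)/2 ≈ 32.017 mm ≈ 32.0 mm.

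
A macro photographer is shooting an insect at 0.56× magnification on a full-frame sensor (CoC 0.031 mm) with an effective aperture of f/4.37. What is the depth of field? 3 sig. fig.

0.864 mm

At magnification m, DoF ≈ 2·N_eff·c/m² = 2 × 4.37 × 0.031 / 0.56² = 0.2709 / 0.3136 ≈ 0.864 mm.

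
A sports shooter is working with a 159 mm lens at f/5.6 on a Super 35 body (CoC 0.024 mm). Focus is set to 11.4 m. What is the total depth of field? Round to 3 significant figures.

1.37 m

Hyperfocal distance H = f²/(N·c) + f = 159²/(5.6 × 0.024) + 159 = 25281/0.1344 + 159 ≈ 188261.7 mm ≈ 188.3 m.
Near limit Dn = s·(H − f)/(H + s − 2f) = 11400 × (188261.7 − 159) / (188261.7 + 11400 − 2 × 159) = 11400 × 188102.7 / 199343.7 ≈ 10757.2 mm.
Far limit Df = s·(H − f)/(H − s) = 11400 × (188261.7 − 159) / (188261.7 − 11400) = 11400 × 188102.7 / 176861.7 ≈ 12124.6 mm.
Depth of field = Df − Dn = 12124.6 − 10757.2 ≈ 1367.4 mm ≈ 1.37 m.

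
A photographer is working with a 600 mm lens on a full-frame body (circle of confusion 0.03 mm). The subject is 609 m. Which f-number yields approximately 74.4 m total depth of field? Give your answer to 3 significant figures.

f/1.20

Write h = H − f = f²/(N·c). The thin-lens limits are Dn = s·h/(h + (s−f)) and Df = s·h/(h − (s−f)), so DoF = Df − Dn = 2·s·(s−f)·h / (h² − (s−f)²).
That is a quadratic in h: DoF·h² − 2·s·(s−f)·h − DoF·(s−f)² = 0 ⇒ h = (s−f)·(s + √(s² + DoF²)) / DoF = 608400 × (609000 + √(609000² + 74400²)) / 74400 = 608400 × (609000 + 613528) / 74400 ≈ 9997122 mm.
Then N = f²/(c·h) = 600² / (0.03 × 9997122) = 360000 / 299914 ≈ 1.20.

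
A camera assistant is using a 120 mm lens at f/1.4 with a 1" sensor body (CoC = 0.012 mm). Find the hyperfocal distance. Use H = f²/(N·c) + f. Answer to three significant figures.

857 m

Hyperfocal distance H = f²/(N·c) + f = 120²/(1.4 × 0.012) + 120 = 14400/0.0168 + 120 ≈ 857262.9 mm ≈ 857 m.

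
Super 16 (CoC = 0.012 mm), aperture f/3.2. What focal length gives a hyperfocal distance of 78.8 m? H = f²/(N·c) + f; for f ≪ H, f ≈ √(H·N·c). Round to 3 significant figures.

From H = f²/(N·c) + f, with f ≪ H: f ≈ √(H·N·c) = √(78800 × 3.2 × 0.012) = √3025.9 ≈ 55.01 mm.
The +f correction barely moves this — solving exactly, f² + N·c·f − N·c·H = 0 ⇒ f = (−N·c + √((N·c)² + 4·N·c·H))/2 = (−0.0384 + √12104)/2 ≈ 54.989 mm, so f ≈ 55.0 mm.

55.0 mm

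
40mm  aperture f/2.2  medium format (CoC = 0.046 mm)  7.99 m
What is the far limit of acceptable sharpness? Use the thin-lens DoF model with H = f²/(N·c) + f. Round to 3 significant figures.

16.1 m

Hyperfocal distance H = f²/(N·c) + f = 40²/(2.2 × 0.046) + 40 = 1600/0.1012 + 40 ≈ 15850.3 mm ≈ 15.85 m.
Far limit Df = s·(H − f)/(H − s) = 7990 × (15850.3 − 40) / (15850.3 − 7990) = 7990 × 15810.3 / 7860.3 ≈ 16071 mm ≈ 16.1 m.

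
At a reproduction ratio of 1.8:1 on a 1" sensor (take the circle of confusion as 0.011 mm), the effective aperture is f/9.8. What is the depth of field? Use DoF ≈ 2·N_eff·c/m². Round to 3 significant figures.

At magnification m, DoF ≈ 2·N_eff·c/m² = 2 × 9.8 × 0.011 / 1.8² = 0.2156 / 3.24 ≈ 0.0665 mm.

0.0665 mm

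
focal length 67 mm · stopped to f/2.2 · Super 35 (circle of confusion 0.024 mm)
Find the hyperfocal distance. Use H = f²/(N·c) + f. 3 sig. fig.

85.1 m

Hyperfocal distance H = f²/(N·c) + f = 67²/(2.2 × 0.024) + 67 = 4489/0.0528 + 67 ≈ 85085.9 mm ≈ 85.1 m.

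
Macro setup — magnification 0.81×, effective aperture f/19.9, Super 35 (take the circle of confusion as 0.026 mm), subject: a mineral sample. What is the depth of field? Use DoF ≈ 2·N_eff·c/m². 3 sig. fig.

At magnification m, DoF ≈ 2·N_eff·c/m² = 2 × 19.9 × 0.026 / 0.81² = 1.035 / 0.6561 ≈ 1.58 mm.

1.58 mm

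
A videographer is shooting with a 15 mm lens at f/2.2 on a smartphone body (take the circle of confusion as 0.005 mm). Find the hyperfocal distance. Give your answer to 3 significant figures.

20.5 m

Hyperfocal distance H = f²/(N·c) + f = 15²/(2.2 × 0.005) + 15 = 225/0.011 + 15 ≈ 20469.5 mm ≈ 20.5 m.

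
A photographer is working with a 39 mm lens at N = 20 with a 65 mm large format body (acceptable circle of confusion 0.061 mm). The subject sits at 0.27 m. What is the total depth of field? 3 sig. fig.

Hyperfocal distance H = f²/(N·c) + f = 39²/(20 × 0.061) + 39 = 1521/1.22 + 39 ≈ 1285.7 mm ≈ 1.286 m.
Near limit Dn = s·(H − f)/(H + s − 2f) = 270 × (1285.7 − 39) / (1285.7 + 270 − 2 × 39) = 270 × 1246.7 / 1477.7 ≈ 227.79 mm.
Far limit Df = s·(H − f)/(H − s) = 270 × (1285.7 − 39) / (1285.7 − 270) = 270 × 1246.7 / 1015.7 ≈ 331.40 mm.
Depth of field = Df − Dn = 331.40 − 227.79 ≈ 103.61 mm.

104 mm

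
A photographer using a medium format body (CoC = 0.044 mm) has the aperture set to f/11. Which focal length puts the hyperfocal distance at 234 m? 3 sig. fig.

336 mm

From H = f²/(N·c) + f, with f ≪ H: f ≈ √(H·N·c) = √(234000 × 11 × 0.044) = √113256 ≈ 336.5 mm.
Exact: f² + N·c·f − N·c·H = 0 ⇒ f = (−N·c + √((N·c)² + 4·N·c·H))/2 = (−0.484 + √453024)/2 ≈ 336.29 mm ≈ 336 mm.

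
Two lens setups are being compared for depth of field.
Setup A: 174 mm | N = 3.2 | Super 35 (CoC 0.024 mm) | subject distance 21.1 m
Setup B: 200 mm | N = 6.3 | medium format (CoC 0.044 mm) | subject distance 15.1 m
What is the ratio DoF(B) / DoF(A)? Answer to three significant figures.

1.40

Setup A: H = 174²/(3.2×0.024) + 174 ≈ 394392.7 mm; DoF = Df − Dn = 22282.8 − 20036.4 ≈ 2246.4 mm.
Setup B: H = 200²/(6.3×0.044) + 200 ≈ 144500.1 mm; DoF = Df − Dn = 16838.7 − 13686.7 ≈ 3152.0 mm.
Ratio = 3152.0 / 2246.4 ≈ 1.40.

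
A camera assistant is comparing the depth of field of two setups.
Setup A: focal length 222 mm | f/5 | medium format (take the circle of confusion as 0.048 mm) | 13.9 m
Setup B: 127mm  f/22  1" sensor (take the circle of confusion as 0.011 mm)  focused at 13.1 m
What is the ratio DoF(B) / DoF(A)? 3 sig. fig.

2.85

Setup A: H = 222²/(5×0.048) + 222 ≈ 205572.0 mm; DoF = Df − Dn = 14891.9 − 13032.0 ≈ 1859.9 mm.
Setup B: H = 127²/(22×0.011) + 127 ≈ 66775.8 mm; DoF = Df − Dn = 16266.2 − 10965.6 ≈ 5300.6 mm.
Ratio = 5300.6 / 1859.9 ≈ 2.85.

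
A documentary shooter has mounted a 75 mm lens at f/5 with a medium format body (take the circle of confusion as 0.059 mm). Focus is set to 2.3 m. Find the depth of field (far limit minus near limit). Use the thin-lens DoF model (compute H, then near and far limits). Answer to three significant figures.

0.544 m

Hyperfocal distance H = f²/(N·c) + f = 75²/(5 × 0.059) + 75 = 5625/0.295 + 75 ≈ 19142.8 mm ≈ 19.14 m.
Near limit Dn = s·(H − f)/(H + s − 2f) = 2300 × (19142.8 − 75) / (19142.8 + 2300 − 2 × 75) = 2300 × 19067.8 / 21292.8 ≈ 2059.66 mm.
Far limit Df = s·(H − f)/(H − s) = 2300 × (19142.8 − 75) / (19142.8 − 2300) = 2300 × 19067.8 / 16842.8 ≈ 2603.84 mm.
Depth of field = Df − Dn = 2603.84 − 2059.66 ≈ 544.18 mm ≈ 0.544 m.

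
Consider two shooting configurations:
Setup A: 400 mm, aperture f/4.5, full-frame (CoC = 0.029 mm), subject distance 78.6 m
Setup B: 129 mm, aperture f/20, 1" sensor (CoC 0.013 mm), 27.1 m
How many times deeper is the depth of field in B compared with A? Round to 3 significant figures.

2.76

Setup A: H = 400²/(4.5×0.029) + 400 ≈ 1226453.6 mm; DoF = Df − Dn = 83955 − 73887 ≈ 10068 mm.
Setup B: H = 129²/(20×0.013) + 129 ≈ 64132.8 mm; DoF = Df − Dn = 46837 − 19066 ≈ 27771 mm.
Ratio = 27771 / 10068 ≈ 2.76.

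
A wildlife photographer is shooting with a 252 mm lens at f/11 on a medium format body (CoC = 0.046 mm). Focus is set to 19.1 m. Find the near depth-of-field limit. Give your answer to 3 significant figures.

Hyperfocal distance H = f²/(N·c) + f = 252²/(11 × 0.046) + 252 = 63504/0.506 + 252 ≈ 125754.0 mm ≈ 125.8 m.
Near limit Dn = s·(H − f)/(H + s − 2f) = 19100 × (125754.0 − 252) / (125754.0 + 19100 − 2 × 252) = 19100 × 125502.0 / 144350.0 ≈ 16606 mm ≈ 16.6 m.

16.6 m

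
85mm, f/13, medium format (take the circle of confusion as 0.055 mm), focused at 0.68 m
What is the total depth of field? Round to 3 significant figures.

Hyperfocal distance H = f²/(N·c) + f = 85²/(13 × 0.055) + 85 = 7225/0.715 + 85 ≈ 10189.9 mm ≈ 10.19 m.
Near limit Dn = s·(H − f)/(H + s − 2f) = 680 × (10189.9 − 85) / (10189.9 + 680 − 2 × 85) = 680 × 10104.9 / 10699.9 ≈ 642.187 mm.
Far limit Df = s·(H − f)/(H − s) = 680 × (10189.9 − 85) / (10189.9 − 680) = 680 × 10104.9 / 9509.9 ≈ 722.545 mm.
Depth of field = Df − Dn = 722.545 − 642.187 ≈ 80.358 mm.

80.4 mm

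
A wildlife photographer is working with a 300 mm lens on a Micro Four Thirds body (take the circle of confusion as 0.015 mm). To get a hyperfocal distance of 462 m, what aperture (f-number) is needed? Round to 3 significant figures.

Rearrange H = f²/(N·c) + f for N: N = f² / ((H − f)·c).
N = 300² / ((462000 − 300) × 0.015) = 90000 / 6926 ≈ 13.

f/13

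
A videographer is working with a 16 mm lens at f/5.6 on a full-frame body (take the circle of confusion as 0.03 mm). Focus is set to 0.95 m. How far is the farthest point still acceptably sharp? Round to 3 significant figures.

2.45 m

Hyperfocal distance H = f²/(N·c) + f = 16²/(5.6 × 0.03) + 16 = 256/0.168 + 16 ≈ 1539.8 mm ≈ 1.540 m.
Far limit Df = s·(H − f)/(H − s) = 950 × (1539.8 − 16) / (1539.8 − 950) = 950 × 1523.8 / 589.8 ≈ 2454.4 mm ≈ 2.45 m.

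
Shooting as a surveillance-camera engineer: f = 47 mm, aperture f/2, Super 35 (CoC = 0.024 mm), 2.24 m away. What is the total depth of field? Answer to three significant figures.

214 mm

Hyperfocal distance H = f²/(N·c) + f = 47²/(2 × 0.024) + 47 = 2209/0.048 + 47 ≈ 46067.8 mm ≈ 46.07 m.
Near limit Dn = s·(H − f)/(H + s − 2f) = 2240 × (46067.8 − 47) / (46067.8 + 2240 − 2 × 47) = 2240 × 46020.8 / 48213.8 ≈ 2138.11 mm.
Far limit Df = s·(H − f)/(H − s) = 2240 × (46067.8 − 47) / (46067.8 − 2240) = 2240 × 46020.8 / 43827.8 ≈ 2352.08 mm.
Depth of field = Df − Dn = 2352.08 − 2138.11 ≈ 213.97 mm.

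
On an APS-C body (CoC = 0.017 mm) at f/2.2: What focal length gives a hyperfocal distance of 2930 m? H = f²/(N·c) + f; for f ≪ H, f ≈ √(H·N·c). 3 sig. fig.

From H = f²/(N·c) + f, with f ≪ H: f ≈ √(H·N·c) = √(2930000 × 2.2 × 0.017) = √109582 ≈ 331.0 mm.
The +f correction barely moves this — solving exactly, f² + N·c·f − N·c·H = 0 ⇒ f = (−N·c + √((N·c)² + 4·N·c·H))/2 = (−0.0374 + √438328)/2 ≈ 331.01 mm, so f ≈ 331 mm.

331 mm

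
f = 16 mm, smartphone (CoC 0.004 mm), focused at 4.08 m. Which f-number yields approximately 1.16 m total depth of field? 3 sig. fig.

f/2.20

Write h = H − f = f²/(N·c). The thin-lens limits are Dn = s·h/(h + (s−f)) and Df = s·h/(h − (s−f)), so DoF = Df − Dn = 2·s·(s−f)·h / (h² − (s−f)²).
That is a quadratic in h: DoF·h² − 2·s·(s−f)·h − DoF·(s−f)² = 0 ⇒ h = (s−f)·(s + √(s² + DoF²)) / DoF = 4064 × (4080 + √(4080² + 1160²)) / 1160 = 4064 × (4080 + 4241.70) / 1160 ≈ 29155 mm.
Then N = f²/(c·h) = 16² / (0.004 × 29155) = 256 / 116.62 ≈ 2.20.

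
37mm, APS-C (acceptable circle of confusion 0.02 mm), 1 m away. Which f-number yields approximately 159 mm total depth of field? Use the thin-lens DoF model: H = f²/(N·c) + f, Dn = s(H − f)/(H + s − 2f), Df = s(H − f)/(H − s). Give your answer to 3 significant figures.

f/5.62

Write h = H − f = f²/(N·c). The thin-lens limits are Dn = s·h/(h + (s−f)) and Df = s·h/(h − (s−f)), so DoF = Df − Dn = 2·s·(s−f)·h / (h² − (s−f)²).
That is a quadratic in h: DoF·h² − 2·s·(s−f)·h − DoF·(s−f)² = 0 ⇒ h = (s−f)·(s + √(s² + DoF²)) / DoF = 963 × (1000 + √(1000² + 159²)) / 159 = 963 × (1000 + 1012.56) / 159 ≈ 12189 mm.
Then N = f²/(c·h) = 37² / (0.02 × 12189) = 1369 / 243.79 ≈ 5.62.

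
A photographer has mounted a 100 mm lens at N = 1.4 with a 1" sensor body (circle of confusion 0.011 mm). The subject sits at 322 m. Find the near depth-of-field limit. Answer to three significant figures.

Hyperfocal distance H = f²/(N·c) + f = 100²/(1.4 × 0.011) + 100 = 10000/0.0154 + 100 ≈ 649450.6 mm ≈ 649.5 m.
Near limit Dn = s·(H − f)/(H + s − 2f) = 322000 × (649450.6 − 100) / (649450.6 + 322000 − 2 × 100) = 322000 × 649350.6 / 971250.6 ≈ 215280 mm ≈ 215 m.

215 m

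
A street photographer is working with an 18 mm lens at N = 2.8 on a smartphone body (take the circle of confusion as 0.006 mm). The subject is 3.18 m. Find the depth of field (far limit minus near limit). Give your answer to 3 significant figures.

1.07 m

Hyperfocal distance H = f²/(N·c) + f = 18²/(2.8 × 0.006) + 18 = 324/0.0168 + 18 ≈ 19303.7 mm ≈ 19.30 m.
Near limit Dn = s·(H − f)/(H + s − 2f) = 3180 × (19303.7 − 18) / (19303.7 + 3180 − 2 × 18) = 3180 × 19285.7 / 22447.7 ≈ 2732.1 mm.
Far limit Df = s·(H − f)/(H − s) = 3180 × (19303.7 − 18) / (19303.7 − 3180) = 3180 × 19285.7 / 16123.7 ≈ 3803.6 mm.
Depth of field = Df − Dn = 3803.6 − 2732.1 ≈ 1071.5 mm ≈ 1.07 m.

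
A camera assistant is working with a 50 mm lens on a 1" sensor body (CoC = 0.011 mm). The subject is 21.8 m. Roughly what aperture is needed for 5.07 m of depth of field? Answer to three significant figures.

Write h = H − f = f²/(N·c). The thin-lens limits are Dn = s·h/(h + (s−f)) and Df = s·h/(h − (s−f)), so DoF = Df − Dn = 2·s·(s−f)·h / (h² − (s−f)²).
That is a quadratic in h: DoF·h² − 2·s·(s−f)·h − DoF·(s−f)² = 0 ⇒ h = (s−f)·(s + √(s² + DoF²)) / DoF = 21750 × (21800 + √(21800² + 5070²)) / 5070 = 21750 × (21800 + 22381.8) / 5070 ≈ 189537 mm.
Then N = f²/(c·h) = 50² / (0.011 × 189537) = 2500 / 2084.9 ≈ 1.20.

f/1.20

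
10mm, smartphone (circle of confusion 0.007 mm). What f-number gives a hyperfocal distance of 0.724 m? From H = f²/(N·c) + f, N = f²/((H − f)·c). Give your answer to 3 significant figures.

Rearrange H = f²/(N·c) + f for N: N = f² / ((H − f)·c).
N = 10² / ((724 − 10) × 0.007) = 100 / 4.998 ≈ 20.

f/20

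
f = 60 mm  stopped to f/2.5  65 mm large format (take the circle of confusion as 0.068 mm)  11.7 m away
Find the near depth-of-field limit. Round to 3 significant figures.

Hyperfocal distance H = f²/(N·c) + f = 60²/(2.5 × 0.068) + 60 = 3600/0.17 + 60 ≈ 21236.5 mm ≈ 21.24 m.
Near limit Dn = s·(H − f)/(H + s − 2f) = 11700 × (21236.5 − 60) / (21236.5 + 11700 − 2 × 60) = 11700 × 21176.5 / 32816.5 ≈ 7550.0 mm ≈ 7.55 m.

7.55 m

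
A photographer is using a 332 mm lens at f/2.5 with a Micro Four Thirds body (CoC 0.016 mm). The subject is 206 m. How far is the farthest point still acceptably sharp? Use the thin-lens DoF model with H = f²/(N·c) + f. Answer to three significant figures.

Hyperfocal distance H = f²/(N·c) + f = 332²/(2.5 × 0.016) + 332 = 110224/0.04 + 332 ≈ 2755932.0 mm ≈ 2756 m.
Far limit Df = s·(H − f)/(H − s) = 206000 × (2755932.0 − 332) / (2755932.0 − 206000) = 206000 × 2755600.0 / 2549932.0 ≈ 222615 mm ≈ 223 m.

223 m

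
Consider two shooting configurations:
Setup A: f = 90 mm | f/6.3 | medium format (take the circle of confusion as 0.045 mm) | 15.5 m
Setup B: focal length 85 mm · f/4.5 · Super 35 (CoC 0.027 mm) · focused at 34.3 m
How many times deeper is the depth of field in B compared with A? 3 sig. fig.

2.50

Setup A: H = 90²/(6.3×0.045) + 90 ≈ 28661.4 mm; DoF = Df − Dn = 33648 − 10069 ≈ 23579 mm.
Setup B: H = 85²/(4.5×0.027) + 85 ≈ 59550.0 mm; DoF = Df − Dn = 80778 − 21773 ≈ 59005 mm.
Ratio = 59005 / 23579 ≈ 2.50.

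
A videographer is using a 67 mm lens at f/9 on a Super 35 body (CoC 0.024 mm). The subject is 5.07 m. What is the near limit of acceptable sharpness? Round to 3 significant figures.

Hyperfocal distance H = f²/(N·c) + f = 67²/(9 × 0.024) + 67 = 4489/0.216 + 67 ≈ 20849.4 mm ≈ 20.85 m.
Near limit Dn = s·(H − f)/(H + s − 2f) = 5070 × (20849.4 − 67) / (20849.4 + 5070 − 2 × 67) = 5070 × 20782.4 / 25785.4 ≈ 4086.3 mm ≈ 4.09 m.

4.09 m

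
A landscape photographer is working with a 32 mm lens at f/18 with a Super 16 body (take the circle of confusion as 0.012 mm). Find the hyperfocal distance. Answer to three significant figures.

Hyperfocal distance H = f²/(N·c) + f = 32²/(18 × 0.012) + 32 = 1024/0.216 + 32 ≈ 4772.7 mm ≈ 4.77 m.

4.77 m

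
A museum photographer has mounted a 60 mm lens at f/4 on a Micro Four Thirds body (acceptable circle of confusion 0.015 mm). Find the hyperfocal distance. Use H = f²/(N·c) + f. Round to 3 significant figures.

60.1 m

Hyperfocal distance H = f²/(N·c) + f = 60²/(4 × 0.015) + 60 = 3600/0.06 + 60 ≈ 60060.0 mm ≈ 60.1 m.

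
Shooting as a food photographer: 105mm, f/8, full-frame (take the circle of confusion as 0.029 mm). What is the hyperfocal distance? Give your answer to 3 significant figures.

Hyperfocal distance H = f²/(N·c) + f = 105²/(8 × 0.029) + 105 = 11025/0.232 + 105 ≈ 47626.6 mm ≈ 47.6 m.

47.6 m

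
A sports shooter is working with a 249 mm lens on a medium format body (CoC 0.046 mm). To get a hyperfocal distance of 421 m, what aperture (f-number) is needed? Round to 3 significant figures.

f/3.20

Rearrange H = f²/(N·c) + f for N: N = f² / ((H − f)·c).
N = 249² / ((421000 − 249) × 0.046) = 62001 / 19355 ≈ 3.20.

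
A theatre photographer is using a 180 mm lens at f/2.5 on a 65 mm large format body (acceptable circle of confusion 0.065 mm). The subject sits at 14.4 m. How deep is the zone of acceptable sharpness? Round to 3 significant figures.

Hyperfocal distance H = f²/(N·c) + f = 180²/(2.5 × 0.065) + 180 = 32400/0.1625 + 180 ≈ 199564.6 mm ≈ 199.6 m.
Near limit Dn = s·(H − f)/(H + s − 2f) = 14400 × (199564.6 − 180) / (199564.6 + 14400 − 2 × 180) = 14400 × 199384.6 / 213604.6 ≈ 13441.4 mm.
Far limit Df = s·(H − f)/(H − s) = 14400 × (199564.6 − 180) / (199564.6 − 14400) = 14400 × 199384.6 / 185164.6 ≈ 15505.9 mm.
Depth of field = Df − Dn = 15505.9 − 13441.4 ≈ 2064.5 mm ≈ 2.06 m.

2.06 m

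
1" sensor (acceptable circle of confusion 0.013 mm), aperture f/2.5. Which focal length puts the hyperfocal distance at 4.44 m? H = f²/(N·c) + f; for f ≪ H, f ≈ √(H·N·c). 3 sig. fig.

12.0 mm

From H = f²/(N·c) + f, with f ≪ H: f ≈ √(H·N·c) = √(4440 × 2.5 × 0.013) = √144.30 ≈ 12.01 mm.
The +f correction barely moves this — solving exactly, f² + N·c·f − N·c·H = 0 ⇒ f = (−N·c + √((N·c)² + 4·N·c·H))/2 = (−0.0325 + √577.20)/2 ≈ 11.996 mm, so f ≈ 12.0 mm.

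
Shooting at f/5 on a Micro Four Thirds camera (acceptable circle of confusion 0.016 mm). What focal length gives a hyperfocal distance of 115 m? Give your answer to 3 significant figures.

From H = f²/(N·c) + f, with f ≪ H: f ≈ √(H·N·c) = √(115000 × 5 × 0.016) = √9200.0 ≈ 95.92 mm.
The +f correction barely moves this — solving exactly, f² + N·c·f − N·c·H = 0 ⇒ f = (−N·c + √((N·c)² + 4·N·c·H))/2 = (−0.08 + √36800)/2 ≈ 95.877 mm, so f ≈ 95.9 mm.

95.9 mm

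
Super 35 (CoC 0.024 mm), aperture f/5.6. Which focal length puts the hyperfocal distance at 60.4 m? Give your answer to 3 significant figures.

From H = f²/(N·c) + f, with f ≪ H: f ≈ √(H·N·c) = √(60400 × 5.6 × 0.024) = √8117.8 ≈ 90.10 mm.
Exact: f² + N·c·f − N·c·H = 0 ⇒ f = (−N·c + √((N·c)² + 4·N·c·H))/2 = (−0.1344 + √32471)/2 ≈ 90.031 mm ≈ 90.0 mm.

90.0 mm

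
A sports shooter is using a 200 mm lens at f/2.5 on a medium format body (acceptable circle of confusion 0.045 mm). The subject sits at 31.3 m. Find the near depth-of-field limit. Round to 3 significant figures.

28.8 m

Hyperfocal distance H = f²/(N·c) + f = 200²/(2.5 × 0.045) + 200 = 40000/0.1125 + 200 ≈ 355755.6 mm ≈ 355.8 m.
Near limit Dn = s·(H − f)/(H + s − 2f) = 31300 × (355755.6 − 200) / (355755.6 + 31300 − 2 × 200) = 31300 × 355555.6 / 386655.6 ≈ 28782 mm ≈ 28.8 m.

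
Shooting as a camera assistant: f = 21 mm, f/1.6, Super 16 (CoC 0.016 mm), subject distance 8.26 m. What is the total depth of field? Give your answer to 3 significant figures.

Hyperfocal distance H = f²/(N·c) + f = 21²/(1.6 × 0.016) + 21 = 441/0.0256 + 21 ≈ 17247.6 mm ≈ 17.25 m.
Near limit Dn = s·(H − f)/(H + s − 2f) = 8260 × (17247.6 − 21) / (17247.6 + 8260 − 2 × 21) = 8260 × 17226.6 / 25465.6 ≈ 5588 mm.
Far limit Df = s·(H − f)/(H − s) = 8260 × (17247.6 − 21) / (17247.6 − 8260) = 8260 × 17226.6 / 8987.6 ≈ 15832 mm.
Depth of field = Df − Dn = 15832 − 5588 ≈ 10244 mm ≈ 10.2 m.

10.2 m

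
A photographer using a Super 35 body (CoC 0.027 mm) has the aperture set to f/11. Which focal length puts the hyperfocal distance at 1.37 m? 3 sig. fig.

20.0 mm

From H = f²/(N·c) + f, with f ≪ H: f ≈ √(H·N·c) = √(1370 × 11 × 0.027) = √406.89 ≈ 20.17 mm.
Exact: f² + N·c·f − N·c·H = 0 ⇒ f = (−N·c + √((N·c)² + 4·N·c·H))/2 = (−0.297 + √1627.6)/2 ≈ 20.024 mm ≈ 20.0 mm.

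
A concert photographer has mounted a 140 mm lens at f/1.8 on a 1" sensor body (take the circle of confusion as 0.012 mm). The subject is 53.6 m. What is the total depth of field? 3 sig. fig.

Hyperfocal distance H = f²/(N·c) + f = 140²/(1.8 × 0.012) + 140 = 19600/0.0216 + 140 ≈ 907547.4 mm ≈ 907.5 m.
Near limit Dn = s·(H − f)/(H + s − 2f) = 53600 × (907547.4 − 140) / (907547.4 + 53600 − 2 × 140) = 53600 × 907407.4 / 960867.4 ≈ 50617.8 mm.
Far limit Df = s·(H − f)/(H − s) = 53600 × (907547.4 − 140) / (907547.4 − 53600) = 53600 × 907407.4 / 853947.4 ≈ 56955.5 mm.
Depth of field = Df − Dn = 56955.5 − 50617.8 ≈ 6337.7 mm ≈ 6.34 m.

6.34 m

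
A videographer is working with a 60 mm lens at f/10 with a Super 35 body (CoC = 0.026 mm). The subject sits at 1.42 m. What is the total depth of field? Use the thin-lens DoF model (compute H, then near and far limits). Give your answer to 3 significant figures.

282 mm

Hyperfocal distance H = f²/(N·c) + f = 60²/(10 × 0.026) + 60 = 3600/0.26 + 60 ≈ 13906.2 mm ≈ 13.91 m.
Near limit Dn = s·(H − f)/(H + s − 2f) = 1420 × (13906.2 − 60) / (13906.2 + 1420 − 2 × 60) = 1420 × 13846.2 / 15206.2 ≈ 1293.00 mm.
Far limit Df = s·(H − f)/(H − s) = 1420 × (13906.2 − 60) / (13906.2 − 1420) = 1420 × 13846.2 / 12486.2 ≈ 1574.67 mm.
Depth of field = Df − Dn = 1574.67 − 1293.00 ≈ 281.67 mm.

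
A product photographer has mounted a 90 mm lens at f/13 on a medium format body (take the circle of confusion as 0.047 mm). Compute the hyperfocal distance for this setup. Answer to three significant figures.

13.3 m

Hyperfocal distance H = f²/(N·c) + f = 90²/(13 × 0.047) + 90 = 8100/0.611 + 90 ≈ 13347.0 mm ≈ 13.3 m.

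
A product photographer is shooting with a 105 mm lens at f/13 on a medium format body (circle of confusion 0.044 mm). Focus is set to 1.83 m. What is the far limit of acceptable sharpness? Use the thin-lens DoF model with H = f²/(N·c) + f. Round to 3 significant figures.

2.01 m

Hyperfocal distance H = f²/(N·c) + f = 105²/(13 × 0.044) + 105 = 11025/0.572 + 105 ≈ 19379.5 mm ≈ 19.38 m.
Far limit Df = s·(H − f)/(H − s) = 1830 × (19379.5 − 105) / (19379.5 − 1830) = 1830 × 19274.5 / 17549.5 ≈ 2009.9 mm ≈ 2.01 m.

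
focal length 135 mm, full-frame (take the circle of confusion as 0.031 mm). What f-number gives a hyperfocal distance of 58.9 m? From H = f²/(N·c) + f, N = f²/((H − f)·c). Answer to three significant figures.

Rearrange H = f²/(N·c) + f for N: N = f² / ((H − f)·c).
N = 135² / ((58900 − 135) × 0.031) = 18225 / 1822 ≈ 10.

f/10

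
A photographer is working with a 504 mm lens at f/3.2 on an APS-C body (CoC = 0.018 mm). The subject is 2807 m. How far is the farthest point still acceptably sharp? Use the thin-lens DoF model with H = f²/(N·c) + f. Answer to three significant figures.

Hyperfocal distance H = f²/(N·c) + f = 504²/(3.2 × 0.018) + 504 = 254016/0.0576 + 504 ≈ 4410504.0 mm ≈ 4411 m.
Far limit Df = s·(H − f)/(H − s) = 2807000 × (4410504.0 − 504) / (4410504.0 − 2807000) = 2807000 × 4410000.0 / 1603504.0 ≈ 7719887 mm ≈ 7720 m.

7720 m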